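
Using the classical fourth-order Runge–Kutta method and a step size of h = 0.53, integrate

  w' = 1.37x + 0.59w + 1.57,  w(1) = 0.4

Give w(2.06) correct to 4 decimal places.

6.0359

RK4: k1 = f(x_n, w_n); k2 = f(x_n + h/2, w_n + (h/2)·k1); k3 = f(x_n + h/2, w_n + (h/2)·k2); k4 = f(x_n + h, w_n + h·k3); w_{n+1} = w_n + (h/6)·(k1 + 2k2 + 2k3 + k4).
x=1.000000, w=0.400000:
  k1 = f(1.000000, 0.400000) = 3.176000
  k2 = f(1.265000, 1.241640) = 4.035618
  k3 = f(1.265000, 1.469439) = 4.170019
  k4 = f(1.530000, 2.610110) = 5.206065
  w ← 0.400000 + (0.53/6)·(k1 + 2k2 + 2k3 + k4) = 2.590078
x=1.530000, w=2.590078:
  k1 = f(1.530000, 2.590078) = 5.194246
  k2 = f(1.795000, 3.966553) = 6.369416
  k3 = f(1.795000, 4.277974) = 6.553154
  k4 = f(2.060000, 6.063250) = 7.969517
  w ← 2.590078 + (0.53/6)·(k1 + 2k2 + 2k3 + k4) = 6.035865
w(2.06) ≈ 6.0359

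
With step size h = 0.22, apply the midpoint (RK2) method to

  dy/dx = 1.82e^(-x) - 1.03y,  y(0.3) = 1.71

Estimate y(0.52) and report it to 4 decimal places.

Midpoint: k1 = f(x_n, y_n); k2 = f(x_n + h/2, y_n + (h/2)·k1); y_{n+1} = y_n + h·k2.
x=0.300000, y=1.710000:
  k1 = f(0.300000, 1.710000) = -0.413011
  k2 = f(0.410000, 1.664569) = -0.506662
  y ← 1.710000 + 0.22·(-0.506662) = 1.598534
y(0.52) ≈ 1.5985

1.5985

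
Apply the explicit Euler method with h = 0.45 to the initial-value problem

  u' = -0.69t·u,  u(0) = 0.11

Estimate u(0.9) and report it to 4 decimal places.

0.0946

Euler: u_{n+1} = u_n + h·f(t_n, u_n).
t=0.000000, u=0.110000: f=0.000000 → u ← 0.110000 + 0.45·0.000000 = 0.110000
t=0.450000, u=0.110000: f=-0.034155 → u ← 0.110000 + 0.45·(-0.034155) = 0.094630
u(0.9) ≈ 0.0946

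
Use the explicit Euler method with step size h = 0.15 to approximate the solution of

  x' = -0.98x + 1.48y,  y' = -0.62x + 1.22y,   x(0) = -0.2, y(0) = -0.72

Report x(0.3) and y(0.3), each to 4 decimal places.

-0.4668, -0.9549

Euler on (x,y): x_{n+1} = x_n + h·x', y_{n+1} = y_n + h·y'.
0.000000: (-0.200000, -0.720000); f=(-0.869600, -0.754400) → (-0.330440, -0.833160)
0.150000: (-0.330440, -0.833160); f=(-0.909246, -0.811582) → (-0.466827, -0.954897)
(x(0.3), y(0.3)) ≈ (-0.4668, -0.9549)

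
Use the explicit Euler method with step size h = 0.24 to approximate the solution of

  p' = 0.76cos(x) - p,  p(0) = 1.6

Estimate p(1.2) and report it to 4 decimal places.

Euler: p_{n+1} = p_n + h·f(x_n, p_n).
x=0.000000, p=1.600000: f=-0.840000 → p ← 1.600000 + 0.24·(-0.840000) = 1.398400
x=0.240000, p=1.398400: f=-0.660183 → p ← 1.398400 + 0.24·(-0.660183) = 1.239956
x=0.480000, p=1.239956: f=-0.565840 → p ← 1.239956 + 0.24·(-0.565840) = 1.104154
x=0.720000, p=1.104154: f=-0.532782 → p ← 1.104154 + 0.24·(-0.532782) = 0.976287
x=0.960000, p=0.976287: f=-0.540412 → p ← 0.976287 + 0.24·(-0.540412) = 0.846588
p(1.2) ≈ 0.8466

0.8466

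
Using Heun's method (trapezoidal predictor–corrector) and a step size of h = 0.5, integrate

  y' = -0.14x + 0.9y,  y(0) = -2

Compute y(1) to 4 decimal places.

-4.9003

Heun: k1 = f(x_n, y_n); k2 = f(x_n + h, y_n + h·k1); y_{n+1} = y_n + (h/2)·(k1 + k2).
x=0.000000, y=-2.000000:
  k1 = f(0.000000, -2.000000) = -1.800000
  k2 = f(0.500000, -2.900000) = -2.680000
  y ← -2.000000 + (0.5/2)·(-1.800000 + (-2.680000)) = -3.120000
x=0.500000, y=-3.120000:
  k1 = f(0.500000, -3.120000) = -2.878000
  k2 = f(1.000000, -4.559000) = -4.243100
  y ← -3.120000 + (0.5/2)·(-2.878000 + (-4.243100)) = -4.900275
y(1) ≈ -4.9003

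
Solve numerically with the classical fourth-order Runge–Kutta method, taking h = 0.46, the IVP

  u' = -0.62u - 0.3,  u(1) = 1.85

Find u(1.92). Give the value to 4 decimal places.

RK4: k1 = f(t_n, u_n); k2 = f(t_n + h/2, u_n + (h/2)·k1); k3 = f(t_n + h/2, u_n + (h/2)·k2); k4 = f(t_n + h, u_n + h·k3); u_{n+1} = u_n + (h/6)·(k1 + 2k2 + 2k3 + k4).
t=1.000000, u=1.850000:
  k1 = f(1.000000, 1.850000) = -1.447000
  k2 = f(1.230000, 1.517190) = -1.240658
  k3 = f(1.230000, 1.564649) = -1.270082
  k4 = f(1.460000, 1.265762) = -1.084773
  u ← 1.850000 + (0.46/6)·(k1 + 2k2 + 2k3 + k4) = 1.270917
t=1.460000, u=1.270917:
  k1 = f(1.460000, 1.270917) = -1.087969
  k2 = f(1.690000, 1.020684) = -0.932824
  k3 = f(1.690000, 1.056368) = -0.954948
  k4 = f(1.920000, 0.831641) = -0.815618
  u ← 1.270917 + (0.46/6)·(k1 + 2k2 + 2k3 + k4) = 0.835517
u(1.92) ≈ 0.8355

0.8355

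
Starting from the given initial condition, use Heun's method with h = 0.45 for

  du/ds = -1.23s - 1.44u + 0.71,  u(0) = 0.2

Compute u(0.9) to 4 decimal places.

0.0376

Heun: k1 = f(s_n, u_n); k2 = f(s_n + h, u_n + h·k1); u_{n+1} = u_n + (h/2)·(k1 + k2).
s=0.000000, u=0.200000:
  k1 = f(0.000000, 0.200000) = 0.422000
  k2 = f(0.450000, 0.389900) = -0.404956
  u ← 0.200000 + (0.45/2)·(0.422000 + (-0.404956)) = 0.203835
s=0.450000, u=0.203835:
  k1 = f(0.450000, 0.203835) = -0.137022
  k2 = f(0.900000, 0.142175) = -0.601732
  u ← 0.203835 + (0.45/2)·(-0.137022 + (-0.601732)) = 0.037615
u(0.9) ≈ 0.0376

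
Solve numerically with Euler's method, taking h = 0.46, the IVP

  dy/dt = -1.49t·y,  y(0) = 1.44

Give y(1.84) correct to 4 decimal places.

0.0197

Euler: y_{n+1} = y_n + h·f(t_n, y_n).
t=0.000000, y=1.440000: f=0.000000 → y ← 1.440000 + 0.46·0.000000 = 1.440000
t=0.460000, y=1.440000: f=-0.986976 → y ← 1.440000 + 0.46·(-0.986976) = 0.985991
t=0.920000, y=0.985991: f=-1.351597 → y ← 0.985991 + 0.46·(-1.351597) = 0.364257
t=1.380000, y=0.364257: f=-0.748985 → y ← 0.364257 + 0.46·(-0.748985) = 0.019724
y(1.84) ≈ 0.0197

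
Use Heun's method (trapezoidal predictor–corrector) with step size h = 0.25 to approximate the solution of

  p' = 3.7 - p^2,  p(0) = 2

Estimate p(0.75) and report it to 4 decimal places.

1.9331

Heun: k1 = f(s_n, p_n); k2 = f(s_n + h, p_n + h·k1); p_{n+1} = p_n + (h/2)·(k1 + k2).
s=0.000000, p=2.000000:
  k1 = f(0.000000, 2.000000) = -0.300000
  k2 = f(0.250000, 1.925000) = -0.005625
  p ← 2.000000 + (0.25/2)·(-0.300000 + (-0.005625)) = 1.961797
s=0.250000, p=1.961797:
  k1 = f(0.250000, 1.961797) = -0.148647
  k2 = f(0.500000, 1.924635) = -0.004220
  p ← 1.961797 + (0.25/2)·(-0.148647 + (-0.004220)) = 1.942688
s=0.500000, p=1.942688:
  k1 = f(0.500000, 1.942688) = -0.074038
  k2 = f(0.750000, 1.924179) = -0.002464
  p ← 1.942688 + (0.25/2)·(-0.074038 + (-0.002464)) = 1.933126
p(0.75) ≈ 1.9331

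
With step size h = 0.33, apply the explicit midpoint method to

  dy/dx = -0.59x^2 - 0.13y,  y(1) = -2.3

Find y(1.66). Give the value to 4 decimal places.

Midpoint: k1 = f(x_n, y_n); k2 = f(x_n + h/2, y_n + (h/2)·k1); y_{n+1} = y_n + h·k2.
x=1.000000, y=-2.300000:
  k1 = f(1.000000, -2.300000) = -0.291000
  k2 = f(1.165000, -2.348015) = -0.495521
  y ← -2.300000 + 0.33·(-0.495521) = -2.463522
x=1.330000, y=-2.463522:
  k1 = f(1.330000, -2.463522) = -0.723393
  k2 = f(1.495000, -2.582882) = -0.982890
  y ← -2.463522 + 0.33·(-0.982890) = -2.787876
y(1.66) ≈ -2.7879

-2.7879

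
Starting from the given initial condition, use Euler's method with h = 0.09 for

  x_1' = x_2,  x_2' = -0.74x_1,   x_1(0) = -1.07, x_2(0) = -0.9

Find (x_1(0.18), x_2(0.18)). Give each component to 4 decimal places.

Euler on (x_1,x_2): x_1_{n+1} = x_1_n + h·x_1', x_2_{n+1} = x_2_n + h·x_2'.
0.000000: (-1.070000, -0.900000); f=(-0.900000, 0.791800) → (-1.151000, -0.828738)
0.090000: (-1.151000, -0.828738); f=(-0.828738, 0.851740) → (-1.225586, -0.752081)
(x_1(0.18), x_2(0.18)) ≈ (-1.2256, -0.7521)

-1.2256, -0.7521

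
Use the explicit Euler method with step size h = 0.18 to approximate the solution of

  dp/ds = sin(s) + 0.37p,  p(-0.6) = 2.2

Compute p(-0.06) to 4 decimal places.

Euler: p_{n+1} = p_n + h·f(s_n, p_n).
s=-0.600000, p=2.200000: f=0.249358 → p ← 2.200000 + 0.18·0.249358 = 2.244884
s=-0.420000, p=2.244884: f=0.422847 → p ← 2.244884 + 0.18·0.422847 = 2.320997
s=-0.240000, p=2.320997: f=0.621066 → p ← 2.320997 + 0.18·0.621066 = 2.432789
p(-0.06) ≈ 2.4328

2.4328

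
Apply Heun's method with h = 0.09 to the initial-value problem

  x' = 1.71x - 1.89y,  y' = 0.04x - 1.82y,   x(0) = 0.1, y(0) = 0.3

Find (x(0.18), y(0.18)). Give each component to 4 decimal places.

0.0335, 0.2169

Heun on (x,y): k1 = f(t_n, state_n); k2 = f(t_n + h, state_n + h·k1); state_{n+1} = state_n + (h/2)·(k1 + k2).
0.000000: (0.100000, 0.300000)
  k1 = (-0.396000, -0.542000)
  predictor → (0.064360, 0.251220)
  k2 = (-0.364750, -0.454646)
  → (0.065766, 0.255151)
0.090000: (0.065766, 0.255151)
  k1 = (-0.369775, -0.461744)
  predictor → (0.032486, 0.213594)
  k2 = (-0.348141, -0.387442)
  → (0.033460, 0.216938)
(x(0.18), y(0.18)) ≈ (0.0335, 0.2169)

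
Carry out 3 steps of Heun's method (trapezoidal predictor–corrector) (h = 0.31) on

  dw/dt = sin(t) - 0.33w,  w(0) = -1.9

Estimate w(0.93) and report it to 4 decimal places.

-1.0354

Heun: k1 = f(t_n, w_n); k2 = f(t_n + h, w_n + h·k1); w_{n+1} = w_n + (h/2)·(k1 + k2).
t=0.000000, w=-1.900000:
  k1 = f(0.000000, -1.900000) = 0.627000
  k2 = f(0.310000, -1.705630) = 0.867917
  w ← -1.900000 + (0.31/2)·(0.627000 + 0.867917) = -1.668288
t=0.310000, w=-1.668288:
  k1 = f(0.310000, -1.668288) = 0.855594
  k2 = f(0.620000, -1.403054) = 1.044043
  w ← -1.668288 + (0.31/2)·(0.855594 + 1.044043) = -1.373844
t=0.620000, w=-1.373844:
  k1 = f(0.620000, -1.373844) = 1.034404
  k2 = f(0.930000, -1.053179) = 1.149169
  w ← -1.373844 + (0.31/2)·(1.034404 + 1.149169) = -1.035390
w(0.93) ≈ -1.0354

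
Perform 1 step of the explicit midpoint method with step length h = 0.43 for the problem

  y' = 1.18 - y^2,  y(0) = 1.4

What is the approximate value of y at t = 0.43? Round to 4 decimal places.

Midpoint: k1 = f(t_n, y_n); k2 = f(t_n + h/2, y_n + (h/2)·k1); y_{n+1} = y_n + h·k2.
t=0.000000, y=1.400000:
  k1 = f(0.000000, 1.400000) = -0.780000
  k2 = f(0.215000, 1.232300) = -0.338563
  y ← 1.400000 + 0.43·(-0.338563) = 1.254418
y(0.43) ≈ 1.2544

1.2544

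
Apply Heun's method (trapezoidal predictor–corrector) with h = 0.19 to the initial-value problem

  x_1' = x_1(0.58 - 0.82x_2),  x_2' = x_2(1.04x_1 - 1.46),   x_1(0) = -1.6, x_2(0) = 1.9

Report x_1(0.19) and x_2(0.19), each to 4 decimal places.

Heun on (x_1,x_2): k1 = f(x_n, state_n); k2 = f(x_n + h, state_n + h·k1); state_{n+1} = state_n + (h/2)·(k1 + k2).
0.000000: (-1.600000, 1.900000)
  k1 = (1.564800, -5.935600)
  predictor → (-1.302688, 0.772236)
  k2 = (0.069347, -2.173686)
  → (-1.444756, 1.129618)
(x_1(0.19), x_2(0.19)) ≈ (-1.4448, 1.1296)

-1.4448, 1.1296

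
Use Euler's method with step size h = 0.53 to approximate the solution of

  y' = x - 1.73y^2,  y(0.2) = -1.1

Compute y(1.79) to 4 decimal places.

-35.6675

Euler: y_{n+1} = y_n + h·f(x_n, y_n).
x=0.200000, y=-1.100000: f=-1.893300 → y ← -1.100000 + 0.53·(-1.893300) = -2.103449
x=0.730000, y=-2.103449: f=-6.924381 → y ← -2.103449 + 0.53·(-6.924381) = -5.773371
x=1.260000, y=-5.773371: f=-56.404035 → y ← -5.773371 + 0.53·(-56.404035) = -35.667509
y(1.79) ≈ -35.6675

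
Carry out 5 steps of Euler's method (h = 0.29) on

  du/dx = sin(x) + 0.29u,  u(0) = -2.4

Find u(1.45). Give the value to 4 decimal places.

Euler: u_{n+1} = u_n + h·f(x_n, u_n).
x=0.000000, u=-2.400000: f=-0.696000 → u ← -2.400000 + 0.29·(-0.696000) = -2.601840
x=0.290000, u=-2.601840: f=-0.468581 → u ← -2.601840 + 0.29·(-0.468581) = -2.737729
x=0.580000, u=-2.737729: f=-0.245917 → u ← -2.737729 + 0.29·(-0.245917) = -2.809045
x=0.870000, u=-2.809045: f=-0.050294 → u ← -2.809045 + 0.29·(-0.050294) = -2.823630
x=1.160000, u=-2.823630: f=0.097950 → u ← -2.823630 + 0.29·0.097950 = -2.795224
u(1.45) ≈ -2.7952

-2.7952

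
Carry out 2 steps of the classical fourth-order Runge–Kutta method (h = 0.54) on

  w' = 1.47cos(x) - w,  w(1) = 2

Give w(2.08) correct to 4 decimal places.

RK4: k1 = f(x_n, w_n); k2 = f(x_n + h/2, w_n + (h/2)·k1); k3 = f(x_n + h/2, w_n + (h/2)·k2); k4 = f(x_n + h, w_n + h·k3); w_{n+1} = w_n + (h/6)·(k1 + 2k2 + 2k3 + k4).
x=1.000000, w=2.000000:
  k1 = f(1.000000, 2.000000) = -1.205756
  k2 = f(1.270000, 1.674446) = -1.238913
  k3 = f(1.270000, 1.665493) = -1.229961
  k4 = f(1.540000, 1.335821) = -1.290558
  w ← 2.000000 + (0.54/6)·(k1 + 2k2 + 2k3 + k4) = 1.330935
x=1.540000, w=1.330935:
  k1 = f(1.540000, 1.330935) = -1.285671
  k2 = f(1.810000, 0.983803) = -1.332089
  k3 = f(1.810000, 0.971270) = -1.319556
  k4 = f(2.080000, 0.618374) = -1.334973
  w ← 1.330935 + (0.54/6)·(k1 + 2k2 + 2k3 + k4) = 0.617780
w(2.08) ≈ 0.6178

0.6178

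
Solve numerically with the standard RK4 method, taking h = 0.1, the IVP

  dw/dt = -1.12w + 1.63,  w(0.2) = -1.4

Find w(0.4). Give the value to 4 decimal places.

-0.8270

RK4: k1 = f(t_n, w_n); k2 = f(t_n + h/2, w_n + (h/2)·k1); k3 = f(t_n + h/2, w_n + (h/2)·k2); k4 = f(t_n + h, w_n + h·k3); w_{n+1} = w_n + (h/6)·(k1 + 2k2 + 2k3 + k4).
t=0.200000, w=-1.400000:
  k1 = f(0.200000, -1.400000) = 3.198000
  k2 = f(0.250000, -1.240100) = 3.018912
  k3 = f(0.250000, -1.249054) = 3.028941
  k4 = f(0.300000, -1.097106) = 2.858759
  w ← -1.400000 + (0.1/6)·(k1 + 2k2 + 2k3 + k4) = -1.097459
t=0.300000, w=-1.097459:
  k1 = f(0.300000, -1.097459) = 2.859154
  k2 = f(0.350000, -0.954501) = 2.699041
  k3 = f(0.350000, -0.962507) = 2.708008
  k4 = f(0.400000, -0.826658) = 2.555857
  w ← -1.097459 + (0.1/6)·(k1 + 2k2 + 2k3 + k4) = -0.826974
w(0.4) ≈ -0.8270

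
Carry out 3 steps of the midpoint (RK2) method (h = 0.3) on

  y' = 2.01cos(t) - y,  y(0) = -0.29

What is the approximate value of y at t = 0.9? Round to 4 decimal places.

0.8675

Midpoint: k1 = f(t_n, y_n); k2 = f(t_n + h/2, y_n + (h/2)·k1); y_{n+1} = y_n + h·k2.
t=0.000000, y=-0.290000:
  k1 = f(0.000000, -0.290000) = 2.300000
  k2 = f(0.150000, 0.055000) = 1.932430
  y ← -0.290000 + 0.3·1.932430 = 0.289729
t=0.300000, y=0.289729:
  k1 = f(0.300000, 0.289729) = 1.630497
  k2 = f(0.450000, 0.534304) = 1.275595
  y ← 0.289729 + 0.3·1.275595 = 0.672407
t=0.600000, y=0.672407:
  k1 = f(0.600000, 0.672407) = 0.986517
  k2 = f(0.750000, 0.820385) = 0.650310
  y ← 0.672407 + 0.3·0.650310 = 0.867500
y(0.9) ≈ 0.8675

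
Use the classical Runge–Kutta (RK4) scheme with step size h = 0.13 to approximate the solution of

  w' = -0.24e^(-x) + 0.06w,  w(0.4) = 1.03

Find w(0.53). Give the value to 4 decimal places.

RK4: k1 = f(x_n, w_n); k2 = f(x_n + h/2, w_n + (h/2)·k1); k3 = f(x_n + h/2, w_n + (h/2)·k2); k4 = f(x_n + h, w_n + h·k3); w_{n+1} = w_n + (h/6)·(k1 + 2k2 + 2k3 + k4).
x=0.400000, w=1.030000:
  k1 = f(0.400000, 1.030000) = -0.099077
  k2 = f(0.465000, 1.023560) = -0.089339
  k3 = f(0.465000, 1.024193) = -0.089301
  k4 = f(0.530000, 1.018391) = -0.080162
  w ← 1.030000 + (0.13/6)·(k1 + 2k2 + 2k3 + k4) = 1.018375
w(0.53) ≈ 1.0184

1.0184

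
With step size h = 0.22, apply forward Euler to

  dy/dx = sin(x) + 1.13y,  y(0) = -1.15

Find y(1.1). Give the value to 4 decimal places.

-2.9124

Euler: y_{n+1} = y_n + h·f(x_n, y_n).
x=0.000000, y=-1.150000: f=-1.299500 → y ← -1.150000 + 0.22·(-1.299500) = -1.435890
x=0.220000, y=-1.435890: f=-1.404326 → y ← -1.435890 + 0.22·(-1.404326) = -1.744842
x=0.440000, y=-1.744842: f=-1.545732 → y ← -1.744842 + 0.22·(-1.545732) = -2.084903
x=0.660000, y=-2.084903: f=-1.742823 → y ← -2.084903 + 0.22·(-1.742823) = -2.468324
x=0.880000, y=-2.468324: f=-2.018467 → y ← -2.468324 + 0.22·(-2.018467) = -2.912387
y(1.1) ≈ -2.9124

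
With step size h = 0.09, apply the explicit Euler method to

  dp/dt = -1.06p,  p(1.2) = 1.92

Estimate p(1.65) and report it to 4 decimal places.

1.1630

Euler: p_{n+1} = p_n + h·f(t_n, p_n).
t=1.200000, p=1.920000: f=-2.035200 → p ← 1.920000 + 0.09·(-2.035200) = 1.736832
t=1.290000, p=1.736832: f=-1.841042 → p ← 1.736832 + 0.09·(-1.841042) = 1.571138
t=1.380000, p=1.571138: f=-1.665407 → p ← 1.571138 + 0.09·(-1.665407) = 1.421252
t=1.470000, p=1.421252: f=-1.506527 → p ← 1.421252 + 0.09·(-1.506527) = 1.285664
t=1.560000, p=1.285664: f=-1.362804 → p ← 1.285664 + 0.09·(-1.362804) = 1.163012
p(1.65) ≈ 1.1630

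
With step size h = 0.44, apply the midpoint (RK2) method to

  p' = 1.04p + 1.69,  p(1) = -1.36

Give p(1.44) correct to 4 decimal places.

-1.2110

Midpoint: k1 = f(x_n, p_n); k2 = f(x_n + h/2, p_n + (h/2)·k1); p_{n+1} = p_n + h·k2.
x=1.000000, p=-1.360000:
  k1 = f(1.000000, -1.360000) = 0.275600
  k2 = f(1.220000, -1.299368) = 0.338657
  p ← -1.360000 + 0.44·0.338657 = -1.210991
p(1.44) ≈ -1.2110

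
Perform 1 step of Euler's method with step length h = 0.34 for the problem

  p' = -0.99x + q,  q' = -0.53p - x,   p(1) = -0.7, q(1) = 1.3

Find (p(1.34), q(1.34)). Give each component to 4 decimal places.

Euler on (p,q): p_{n+1} = p_n + h·p', q_{n+1} = q_n + h·q'.
1.000000: (-0.700000, 1.300000); f=(0.310000, -0.629000) → (-0.594600, 1.086140)
(p(1.34), q(1.34)) ≈ (-0.5946, 1.0861)

-0.5946, 1.0861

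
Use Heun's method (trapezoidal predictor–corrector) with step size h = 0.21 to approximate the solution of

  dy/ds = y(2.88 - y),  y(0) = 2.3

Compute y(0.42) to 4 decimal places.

Heun: k1 = f(s_n, y_n); k2 = f(s_n + h, y_n + h·k1); y_{n+1} = y_n + (h/2)·(k1 + k2).
s=0.000000, y=2.300000:
  k1 = f(0.000000, 2.300000) = 1.334000
  k2 = f(0.210000, 2.580140) = 0.773681
  y ← 2.300000 + (0.21/2)·(1.334000 + 0.773681) = 2.521306
s=0.210000, y=2.521306:
  k1 = f(0.210000, 2.521306) = 0.904376
  k2 = f(0.420000, 2.711226) = 0.457586
  y ← 2.521306 + (0.21/2)·(0.904376 + 0.457586) = 2.664312
y(0.42) ≈ 2.6643

2.6643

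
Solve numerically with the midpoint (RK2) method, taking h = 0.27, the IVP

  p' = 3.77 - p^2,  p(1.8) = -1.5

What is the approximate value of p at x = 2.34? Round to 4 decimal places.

0.0033

Midpoint: k1 = f(x_n, p_n); k2 = f(x_n + h/2, p_n + (h/2)·k1); p_{n+1} = p_n + h·k2.
x=1.800000, p=-1.500000:
  k1 = f(1.800000, -1.500000) = 1.520000
  k2 = f(1.935000, -1.294800) = 2.093493
  p ← -1.500000 + 0.27·2.093493 = -0.934757
x=2.070000, p=-0.934757:
  k1 = f(2.070000, -0.934757) = 2.896230
  k2 = f(2.205000, -0.543766) = 3.474319
  p ← -0.934757 + 0.27·3.474319 = 0.003309
p(2.34) ≈ 0.0033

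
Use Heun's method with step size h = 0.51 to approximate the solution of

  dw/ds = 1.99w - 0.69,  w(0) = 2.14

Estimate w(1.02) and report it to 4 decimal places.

11.8244

Heun: k1 = f(s_n, w_n); k2 = f(s_n + h, w_n + h·k1); w_{n+1} = w_n + (h/2)·(k1 + k2).
s=0.000000, w=2.140000:
  k1 = f(0.000000, 2.140000) = 3.568600
  k2 = f(0.510000, 3.959986) = 7.190372
  w ← 2.140000 + (0.51/2)·(3.568600 + 7.190372) = 4.883538
s=0.510000, w=4.883538:
  k1 = f(0.510000, 4.883538) = 9.028240
  k2 = f(1.020000, 9.487941) = 18.191002
  w ← 4.883538 + (0.51/2)·(9.028240 + 18.191002) = 11.824445
w(1.02) ≈ 11.8244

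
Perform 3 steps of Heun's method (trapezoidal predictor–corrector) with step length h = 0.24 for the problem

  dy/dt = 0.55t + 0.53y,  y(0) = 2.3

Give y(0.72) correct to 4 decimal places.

3.5254

Heun: k1 = f(t_n, y_n); k2 = f(t_n + h, y_n + h·k1); y_{n+1} = y_n + (h/2)·(k1 + k2).
t=0.000000, y=2.300000:
  k1 = f(0.000000, 2.300000) = 1.219000
  k2 = f(0.240000, 2.592560) = 1.506057
  y ← 2.300000 + (0.24/2)·(1.219000 + 1.506057) = 2.627007
t=0.240000, y=2.627007:
  k1 = f(0.240000, 2.627007) = 1.524314
  k2 = f(0.480000, 2.992842) = 1.850206
  y ← 2.627007 + (0.24/2)·(1.524314 + 1.850206) = 3.031949
t=0.480000, y=3.031949:
  k1 = f(0.480000, 3.031949) = 1.870933
  k2 = f(0.720000, 3.480973) = 2.240916
  y ← 3.031949 + (0.24/2)·(1.870933 + 2.240916) = 3.525371
y(0.72) ≈ 3.5254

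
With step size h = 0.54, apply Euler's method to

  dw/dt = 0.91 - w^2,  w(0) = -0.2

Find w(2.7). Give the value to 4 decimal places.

0.9539

Euler: w_{n+1} = w_n + h·f(t_n, w_n).
t=0.000000, w=-0.200000: f=0.870000 → w ← -0.200000 + 0.54·0.870000 = 0.269800
t=0.540000, w=0.269800: f=0.837208 → w ← 0.269800 + 0.54·0.837208 = 0.721892
t=1.080000, w=0.721892: f=0.388872 → w ← 0.721892 + 0.54·0.388872 = 0.931883
t=1.620000, w=0.931883: f=0.041594 → w ← 0.931883 + 0.54·0.041594 = 0.954344
t=2.160000, w=0.954344: f=-0.000772 → w ← 0.954344 + 0.54·(-0.000772) = 0.953927
w(2.7) ≈ 0.9539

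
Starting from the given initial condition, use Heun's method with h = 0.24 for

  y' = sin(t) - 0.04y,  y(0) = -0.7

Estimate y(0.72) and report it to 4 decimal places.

-0.4353

Heun: k1 = f(t_n, y_n); k2 = f(t_n + h, y_n + h·k1); y_{n+1} = y_n + (h/2)·(k1 + k2).
t=0.000000, y=-0.700000:
  k1 = f(0.000000, -0.700000) = 0.028000
  k2 = f(0.240000, -0.693280) = 0.265434
  y ← -0.700000 + (0.24/2)·(0.028000 + 0.265434) = -0.664788
t=0.240000, y=-0.664788:
  k1 = f(0.240000, -0.664788) = 0.264294
  k2 = f(0.480000, -0.601357) = 0.485833
  y ← -0.664788 + (0.24/2)·(0.264294 + 0.485833) = -0.574773
t=0.480000, y=-0.574773:
  k1 = f(0.480000, -0.574773) = 0.484770
  k2 = f(0.720000, -0.458428) = 0.677722
  y ← -0.574773 + (0.24/2)·(0.484770 + 0.677722) = -0.435274
y(0.72) ≈ -0.4353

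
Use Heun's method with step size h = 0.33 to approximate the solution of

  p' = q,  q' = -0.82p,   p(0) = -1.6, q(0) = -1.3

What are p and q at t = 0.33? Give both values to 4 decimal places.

-1.9576, -0.8090

Heun on (p,q): k1 = f(t_n, state_n); k2 = f(t_n + h, state_n + h·k1); state_{n+1} = state_n + (h/2)·(k1 + k2).
0.000000: (-1.600000, -1.300000)
  k1 = (-1.300000, 1.312000)
  predictor → (-2.029000, -0.867040)
  k2 = (-0.867040, 1.663780)
  → (-1.957562, -0.808996)
(p(0.33), q(0.33)) ≈ (-1.9576, -0.8090)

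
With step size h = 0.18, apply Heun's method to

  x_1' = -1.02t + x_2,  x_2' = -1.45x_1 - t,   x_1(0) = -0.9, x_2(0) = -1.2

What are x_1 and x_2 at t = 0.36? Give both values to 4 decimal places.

-1.3093, -0.6849

Heun on (x_1,x_2): k1 = f(t_n, state_n); k2 = f(t_n + h, state_n + h·k1); state_{n+1} = state_n + (h/2)·(k1 + k2).
0.000000: (-0.900000, -1.200000)
  k1 = (-1.200000, 1.305000)
  predictor → (-1.116000, -0.965100)
  k2 = (-1.148700, 1.438200)
  → (-1.111383, -0.953112)
0.180000: (-1.111383, -0.953112)
  k1 = (-1.136712, 1.431505)
  predictor → (-1.315991, -0.695441)
  k2 = (-1.062641, 1.548187)
  → (-1.309325, -0.684940)
(x_1(0.36), x_2(0.36)) ≈ (-1.3093, -0.6849)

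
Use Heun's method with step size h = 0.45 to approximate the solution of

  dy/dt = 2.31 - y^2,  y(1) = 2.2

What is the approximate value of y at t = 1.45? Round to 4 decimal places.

1.8970

Heun: k1 = f(t_n, y_n); k2 = f(t_n + h, y_n + h·k1); y_{n+1} = y_n + (h/2)·(k1 + k2).
t=1.000000, y=2.200000:
  k1 = f(1.000000, 2.200000) = -2.530000
  k2 = f(1.450000, 1.061500) = 1.183218
  y ← 2.200000 + (0.45/2)·(-2.530000 + 1.183218) = 1.896974
y(1.45) ≈ 1.8970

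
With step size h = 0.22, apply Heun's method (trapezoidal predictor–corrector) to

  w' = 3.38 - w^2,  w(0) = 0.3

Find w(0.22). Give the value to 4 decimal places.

0.9184

Heun: k1 = f(x_n, w_n); k2 = f(x_n + h, w_n + h·k1); w_{n+1} = w_n + (h/2)·(k1 + k2).
x=0.000000, w=0.300000:
  k1 = f(0.000000, 0.300000) = 3.290000
  k2 = f(0.220000, 1.023800) = 2.331834
  w ← 0.300000 + (0.22/2)·(3.290000 + 2.331834) = 0.918402
w(0.22) ≈ 0.9184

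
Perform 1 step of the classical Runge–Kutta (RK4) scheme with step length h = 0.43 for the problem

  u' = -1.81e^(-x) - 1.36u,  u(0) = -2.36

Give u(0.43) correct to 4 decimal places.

-1.7842

RK4: k1 = f(x_n, u_n); k2 = f(x_n + h/2, u_n + (h/2)·k1); k3 = f(x_n + h/2, u_n + (h/2)·k2); k4 = f(x_n + h, u_n + h·k3); u_{n+1} = u_n + (h/6)·(k1 + 2k2 + 2k3 + k4).
x=0.000000, u=-2.360000:
  k1 = f(0.000000, -2.360000) = 1.399600
  k2 = f(0.215000, -2.059086) = 1.340517
  k3 = f(0.215000, -2.071789) = 1.357793
  k4 = f(0.430000, -1.776149) = 1.238141
  u ← -2.360000 + (0.43/6)·(k1 + 2k2 + 2k3 + k4) = -1.784204
u(0.43) ≈ -1.7842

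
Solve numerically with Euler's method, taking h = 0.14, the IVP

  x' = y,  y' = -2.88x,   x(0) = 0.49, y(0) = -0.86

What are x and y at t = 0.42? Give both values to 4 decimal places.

0.0526, -1.2959

Euler on (x,y): x_{n+1} = x_n + h·x', y_{n+1} = y_n + h·y'.
0.000000: (0.490000, -0.860000); f=(-0.860000, -1.411200) → (0.369600, -1.057568)
0.140000: (0.369600, -1.057568); f=(-1.057568, -1.064448) → (0.221540, -1.206591)
0.280000: (0.221540, -1.206591); f=(-1.206591, -0.638037) → (0.052618, -1.295916)
(x(0.42), y(0.42)) ≈ (0.0526, -1.2959)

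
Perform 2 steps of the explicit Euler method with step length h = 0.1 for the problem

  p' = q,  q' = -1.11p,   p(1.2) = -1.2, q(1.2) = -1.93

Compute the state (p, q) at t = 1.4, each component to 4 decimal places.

Euler on (p,q): p_{n+1} = p_n + h·p', q_{n+1} = q_n + h·q'.
1.200000: (-1.200000, -1.930000); f=(-1.930000, 1.332000) → (-1.393000, -1.796800)
1.300000: (-1.393000, -1.796800); f=(-1.796800, 1.546230) → (-1.572680, -1.642177)
(p(1.4), q(1.4)) ≈ (-1.5727, -1.6422)

-1.5727, -1.6422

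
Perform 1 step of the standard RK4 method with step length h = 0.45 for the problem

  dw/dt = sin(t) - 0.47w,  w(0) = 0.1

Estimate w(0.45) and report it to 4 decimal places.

RK4: k1 = f(t_n, w_n); k2 = f(t_n + h/2, w_n + (h/2)·k1); k3 = f(t_n + h/2, w_n + (h/2)·k2); k4 = f(t_n + h, w_n + h·k3); w_{n+1} = w_n + (h/6)·(k1 + 2k2 + 2k3 + k4).
t=0.000000, w=0.100000:
  k1 = f(0.000000, 0.100000) = -0.047000
  k2 = f(0.225000, 0.089425) = 0.181077
  k3 = f(0.225000, 0.140742) = 0.156958
  k4 = f(0.450000, 0.170631) = 0.354769
  w ← 0.100000 + (0.45/6)·(k1 + 2k2 + 2k3 + k4) = 0.173788
w(0.45) ≈ 0.1738

0.1738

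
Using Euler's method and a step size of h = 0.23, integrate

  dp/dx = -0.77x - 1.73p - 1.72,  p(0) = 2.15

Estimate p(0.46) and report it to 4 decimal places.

0.1049

Euler: p_{n+1} = p_n + h·f(x_n, p_n).
x=0.000000, p=2.150000: f=-5.439500 → p ← 2.150000 + 0.23·(-5.439500) = 0.898915
x=0.230000, p=0.898915: f=-3.452223 → p ← 0.898915 + 0.23·(-3.452223) = 0.104904
p(0.46) ≈ 0.1049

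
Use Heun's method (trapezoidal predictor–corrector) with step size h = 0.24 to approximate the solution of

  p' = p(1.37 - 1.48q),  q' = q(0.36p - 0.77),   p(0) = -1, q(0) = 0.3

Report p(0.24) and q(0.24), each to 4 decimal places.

Heun on (p,q): k1 = f(t_n, state_n); k2 = f(t_n + h, state_n + h·k1); state_{n+1} = state_n + (h/2)·(k1 + k2).
0.000000: (-1.000000, 0.300000)
  k1 = (-0.926000, -0.339000)
  predictor → (-1.222240, 0.218640)
  k2 = (-1.278968, -0.264556)
  → (-1.264596, 0.227573)
(p(0.24), q(0.24)) ≈ (-1.2646, 0.2276)

-1.2646, 0.2276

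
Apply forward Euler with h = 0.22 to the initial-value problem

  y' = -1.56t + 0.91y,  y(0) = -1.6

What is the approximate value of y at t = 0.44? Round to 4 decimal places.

-2.3803

Euler: y_{n+1} = y_n + h·f(t_n, y_n).
t=0.000000, y=-1.600000: f=-1.456000 → y ← -1.600000 + 0.22·(-1.456000) = -1.920320
t=0.220000, y=-1.920320: f=-2.090691 → y ← -1.920320 + 0.22·(-2.090691) = -2.380272
y(0.44) ≈ -2.3803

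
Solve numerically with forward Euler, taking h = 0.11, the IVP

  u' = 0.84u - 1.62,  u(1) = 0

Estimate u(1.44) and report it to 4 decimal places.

Euler: u_{n+1} = u_n + h·f(x_n, u_n).
x=1.000000, u=0.000000: f=-1.620000 → u ← 0.000000 + 0.11·(-1.620000) = -0.178200
x=1.110000, u=-0.178200: f=-1.769688 → u ← -0.178200 + 0.11·(-1.769688) = -0.372866
x=1.220000, u=-0.372866: f=-1.933207 → u ← -0.372866 + 0.11·(-1.933207) = -0.585518
x=1.330000, u=-0.585518: f=-2.111836 → u ← -0.585518 + 0.11·(-2.111836) = -0.817820
u(1.44) ≈ -0.8178

-0.8178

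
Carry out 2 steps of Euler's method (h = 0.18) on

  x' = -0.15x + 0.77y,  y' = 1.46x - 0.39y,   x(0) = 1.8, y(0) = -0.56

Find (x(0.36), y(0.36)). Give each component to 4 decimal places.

1.6220, 0.3956

Euler on (x,y): x_{n+1} = x_n + h·x', y_{n+1} = y_n + h·y'.
0.000000: (1.800000, -0.560000); f=(-0.701200, 2.846400) → (1.673784, -0.047648)
0.180000: (1.673784, -0.047648); f=(-0.287757, 2.462307) → (1.621988, 0.395567)
(x(0.36), y(0.36)) ≈ (1.6220, 0.3956)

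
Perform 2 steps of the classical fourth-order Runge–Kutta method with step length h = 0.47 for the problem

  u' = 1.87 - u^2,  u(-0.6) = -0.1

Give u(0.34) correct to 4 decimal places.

1.1388

RK4: k1 = f(x_n, u_n); k2 = f(x_n + h/2, u_n + (h/2)·k1); k3 = f(x_n + h/2, u_n + (h/2)·k2); k4 = f(x_n + h, u_n + h·k3); u_{n+1} = u_n + (h/6)·(k1 + 2k2 + 2k3 + k4).
x=-0.600000, u=-0.100000:
  k1 = f(-0.600000, -0.100000) = 1.860000
  k2 = f(-0.365000, 0.337100) = 1.756364
  k3 = f(-0.365000, 0.312745) = 1.772190
  k4 = f(-0.130000, 0.732929) = 1.332814
  u ← -0.100000 + (0.47/6)·(k1 + 2k2 + 2k3 + k4) = 0.702911
x=-0.130000, u=0.702911:
  k1 = f(-0.130000, 0.702911) = 1.375917
  k2 = f(0.105000, 1.026251) = 0.816809
  k3 = f(0.105000, 0.894861) = 1.069224
  k4 = f(0.340000, 1.205446) = 0.416900
  u ← 0.702911 + (0.47/6)·(k1 + 2k2 + 2k3 + k4) = 1.138826
u(0.34) ≈ 1.1388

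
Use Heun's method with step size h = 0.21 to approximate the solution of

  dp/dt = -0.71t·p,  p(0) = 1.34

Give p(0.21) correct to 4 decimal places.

Heun: k1 = f(t_n, p_n); k2 = f(t_n + h, p_n + h·k1); p_{n+1} = p_n + (h/2)·(k1 + k2).
t=0.000000, p=1.340000:
  k1 = f(0.000000, 1.340000) = 0.000000
  k2 = f(0.210000, 1.340000) = -0.199794
  p ← 1.340000 + (0.21/2)·(0.000000 + (-0.199794)) = 1.319022
p(0.21) ≈ 1.3190

1.3190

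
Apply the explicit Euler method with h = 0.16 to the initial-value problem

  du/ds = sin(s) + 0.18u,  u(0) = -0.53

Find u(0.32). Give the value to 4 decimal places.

-0.5355

Euler: u_{n+1} = u_n + h·f(s_n, u_n).
s=0.000000, u=-0.530000: f=-0.095400 → u ← -0.530000 + 0.16·(-0.095400) = -0.545264
s=0.160000, u=-0.545264: f=0.061171 → u ← -0.545264 + 0.16·0.061171 = -0.535477
u(0.32) ≈ -0.5355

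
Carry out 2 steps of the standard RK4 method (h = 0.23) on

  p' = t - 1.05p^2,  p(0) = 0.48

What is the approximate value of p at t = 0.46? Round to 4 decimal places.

0.4820

RK4: k1 = f(t_n, p_n); k2 = f(t_n + h/2, p_n + (h/2)·k1); k3 = f(t_n + h/2, p_n + (h/2)·k2); k4 = f(t_n + h, p_n + h·k3); p_{n+1} = p_n + (h/6)·(k1 + 2k2 + 2k3 + k4).
t=0.000000, p=0.480000:
  k1 = f(0.000000, 0.480000) = -0.241920
  k2 = f(0.115000, 0.452179) = -0.099689
  k3 = f(0.115000, 0.468536) = -0.115502
  k4 = f(0.230000, 0.453435) = 0.014117
  p ← 0.480000 + (0.23/6)·(k1 + 2k2 + 2k3 + k4) = 0.454770
t=0.230000, p=0.454770:
  k1 = f(0.230000, 0.454770) = 0.012844
  k2 = f(0.345000, 0.456247) = 0.126431
  k3 = f(0.345000, 0.469309) = 0.113736
  k4 = f(0.460000, 0.480929) = 0.217143
  p ← 0.454770 + (0.23/6)·(k1 + 2k2 + 2k3 + k4) = 0.481999
p(0.46) ≈ 0.4820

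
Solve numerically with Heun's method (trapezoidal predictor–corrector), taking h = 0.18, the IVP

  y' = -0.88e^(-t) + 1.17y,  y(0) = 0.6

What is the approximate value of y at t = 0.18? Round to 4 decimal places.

0.5776

Heun: k1 = f(t_n, y_n); k2 = f(t_n + h, y_n + h·k1); y_{n+1} = y_n + (h/2)·(k1 + k2).
t=0.000000, y=0.600000:
  k1 = f(0.000000, 0.600000) = -0.178000
  k2 = f(0.180000, 0.567960) = -0.070525
  y ← 0.600000 + (0.18/2)·(-0.178000 + (-0.070525)) = 0.577633
y(0.18) ≈ 0.5776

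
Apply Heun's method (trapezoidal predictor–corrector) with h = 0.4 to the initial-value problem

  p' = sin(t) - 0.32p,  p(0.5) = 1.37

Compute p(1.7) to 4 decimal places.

Heun: k1 = f(t_n, p_n); k2 = f(t_n + h, p_n + h·k1); p_{n+1} = p_n + (h/2)·(k1 + k2).
t=0.500000, p=1.370000:
  k1 = f(0.500000, 1.370000) = 0.041026
  k2 = f(0.900000, 1.386410) = 0.339676
  p ← 1.370000 + (0.4/2)·(0.041026 + 0.339676) = 1.446140
t=0.900000, p=1.446140:
  k1 = f(0.900000, 1.446140) = 0.320562
  k2 = f(1.300000, 1.574365) = 0.459761
  p ← 1.446140 + (0.4/2)·(0.320562 + 0.459761) = 1.602205
t=1.300000, p=1.602205:
  k1 = f(1.300000, 1.602205) = 0.450853
  k2 = f(1.700000, 1.782546) = 0.421250
  p ← 1.602205 + (0.4/2)·(0.450853 + 0.421250) = 1.776625
p(1.7) ≈ 1.7766

1.7766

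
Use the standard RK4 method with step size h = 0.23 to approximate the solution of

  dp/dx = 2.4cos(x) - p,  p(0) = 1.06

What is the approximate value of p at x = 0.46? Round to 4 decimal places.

1.5196

RK4: k1 = f(x_n, p_n); k2 = f(x_n + h/2, p_n + (h/2)·k1); k3 = f(x_n + h/2, p_n + (h/2)·k2); k4 = f(x_n + h, p_n + h·k3); p_{n+1} = p_n + (h/6)·(k1 + 2k2 + 2k3 + k4).
x=0.000000, p=1.060000:
  k1 = f(0.000000, 1.060000) = 1.340000
  k2 = f(0.115000, 1.214100) = 1.170047
  k3 = f(0.115000, 1.194555) = 1.189592
  k4 = f(0.230000, 1.333606) = 1.003193
  p ← 1.060000 + (0.23/6)·(k1 + 2k2 + 2k3 + k4) = 1.330728
x=0.230000, p=1.330728:
  k1 = f(0.230000, 1.330728) = 1.006071
  k2 = f(0.345000, 1.446426) = 0.812155
  k3 = f(0.345000, 1.424126) = 0.834455
  k4 = f(0.460000, 1.522653) = 0.627873
  p ← 1.330728 + (0.23/6)·(k1 + 2k2 + 2k3 + k4) = 1.519603
p(0.46) ≈ 1.5196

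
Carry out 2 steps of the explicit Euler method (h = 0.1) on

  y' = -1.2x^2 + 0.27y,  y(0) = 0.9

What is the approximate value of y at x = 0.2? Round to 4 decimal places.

0.9481

Euler: y_{n+1} = y_n + h·f(x_n, y_n).
x=0.000000, y=0.900000: f=0.243000 → y ← 0.900000 + 0.1·0.243000 = 0.924300
x=0.100000, y=0.924300: f=0.237561 → y ← 0.924300 + 0.1·0.237561 = 0.948056
y(0.2) ≈ 0.9481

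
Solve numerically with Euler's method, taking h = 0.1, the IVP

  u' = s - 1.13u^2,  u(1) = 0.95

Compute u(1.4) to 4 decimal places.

Euler: u_{n+1} = u_n + h·f(s_n, u_n).
s=1.000000, u=0.950000: f=-0.019825 → u ← 0.950000 + 0.1·(-0.019825) = 0.948017
s=1.100000, u=0.948017: f=0.084427 → u ← 0.948017 + 0.1·0.084427 = 0.956460
s=1.200000, u=0.956460: f=0.166258 → u ← 0.956460 + 0.1·0.166258 = 0.973086
s=1.300000, u=0.973086: f=0.230007 → u ← 0.973086 + 0.1·0.230007 = 0.996087
u(1.4) ≈ 0.9961

0.9961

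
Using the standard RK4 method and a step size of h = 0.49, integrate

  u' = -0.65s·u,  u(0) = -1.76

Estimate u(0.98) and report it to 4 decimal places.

RK4: k1 = f(s_n, u_n); k2 = f(s_n + h/2, u_n + (h/2)·k1); k3 = f(s_n + h/2, u_n + (h/2)·k2); k4 = f(s_n + h, u_n + h·k3); u_{n+1} = u_n + (h/6)·(k1 + 2k2 + 2k3 + k4).
s=0.000000, u=-1.760000:
  k1 = f(0.000000, -1.760000) = 0.000000
  k2 = f(0.245000, -1.760000) = 0.280280
  k3 = f(0.245000, -1.691331) = 0.269345
  k4 = f(0.490000, -1.628021) = 0.518525
  u ← -1.760000 + (0.49/6)·(k1 + 2k2 + 2k3 + k4) = -1.627882
s=0.490000, u=-1.627882:
  k1 = f(0.490000, -1.627882) = 0.518480
  k2 = f(0.735000, -1.500854) = 0.717033
  k3 = f(0.735000, -1.452209) = 0.693793
  k4 = f(0.980000, -1.287923) = 0.820407
  u ← -1.627882 + (0.49/6)·(k1 + 2k2 + 2k3 + k4) = -1.288104
u(0.98) ≈ -1.2881

-1.2881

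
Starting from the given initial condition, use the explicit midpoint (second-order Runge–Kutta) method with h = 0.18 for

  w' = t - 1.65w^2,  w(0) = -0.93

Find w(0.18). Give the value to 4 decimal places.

-1.2465

Midpoint: k1 = f(t_n, w_n); k2 = f(t_n + h/2, w_n + (h/2)·k1); w_{n+1} = w_n + h·k2.
t=0.000000, w=-0.930000:
  k1 = f(0.000000, -0.930000) = -1.427085
  k2 = f(0.090000, -1.058438) = -1.758479
  w ← -0.930000 + 0.18·(-1.758479) = -1.246526
w(0.18) ≈ -1.2465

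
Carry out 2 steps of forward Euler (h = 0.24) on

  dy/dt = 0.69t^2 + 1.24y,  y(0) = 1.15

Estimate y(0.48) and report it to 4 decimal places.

1.9459

Euler: y_{n+1} = y_n + h·f(t_n, y_n).
t=0.000000, y=1.150000: f=1.426000 → y ← 1.150000 + 0.24·1.426000 = 1.492240
t=0.240000, y=1.492240: f=1.890122 → y ← 1.492240 + 0.24·1.890122 = 1.945869
y(0.48) ≈ 1.9459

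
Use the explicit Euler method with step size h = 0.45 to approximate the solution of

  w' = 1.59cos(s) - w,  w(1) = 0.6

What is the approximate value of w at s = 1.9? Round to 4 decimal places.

Euler: w_{n+1} = w_n + h·f(s_n, w_n).
s=1.000000, w=0.600000: f=0.259081 → w ← 0.600000 + 0.45·0.259081 = 0.716586
s=1.450000, w=0.716586: f=-0.524987 → w ← 0.716586 + 0.45·(-0.524987) = 0.480342
w(1.9) ≈ 0.4803

0.4803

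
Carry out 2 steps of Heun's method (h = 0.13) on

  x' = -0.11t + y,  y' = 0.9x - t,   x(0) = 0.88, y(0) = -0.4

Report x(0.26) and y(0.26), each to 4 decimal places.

Heun on (x,y): k1 = f(t_n, state_n); k2 = f(t_n + h, state_n + h·k1); state_{n+1} = state_n + (h/2)·(k1 + k2).
0.000000: (0.880000, -0.400000)
  k1 = (-0.400000, 0.792000)
  predictor → (0.828000, -0.297040)
  k2 = (-0.311340, 0.615200)
  → (0.833763, -0.308532)
0.130000: (0.833763, -0.308532)
  k1 = (-0.322832, 0.620387)
  predictor → (0.791795, -0.227882)
  k2 = (-0.256482, 0.452615)
  → (0.796108, -0.238787)
(x(0.26), y(0.26)) ≈ (0.7961, -0.2388)

0.7961, -0.2388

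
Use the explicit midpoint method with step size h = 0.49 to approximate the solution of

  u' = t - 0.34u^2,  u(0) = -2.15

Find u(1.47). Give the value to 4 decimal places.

-12.8462

Midpoint: k1 = f(t_n, u_n); k2 = f(t_n + h/2, u_n + (h/2)·k1); u_{n+1} = u_n + h·k2.
t=0.000000, u=-2.150000:
  k1 = f(0.000000, -2.150000) = -1.571650
  k2 = f(0.245000, -2.535054) = -1.940010
  u ← -2.150000 + 0.49·(-1.940010) = -3.100605
t=0.490000, u=-3.100605:
  k1 = f(0.490000, -3.100605) = -2.778675
  k2 = f(0.735000, -3.781380) = -4.126605
  u ← -3.100605 + 0.49·(-4.126605) = -5.122641
t=0.980000, u=-5.122641:
  k1 = f(0.980000, -5.122641) = -7.942094
  k2 = f(1.225000, -7.068454) = -15.762435
  u ← -5.122641 + 0.49·(-15.762435) = -12.846235
u(1.47) ≈ -12.8462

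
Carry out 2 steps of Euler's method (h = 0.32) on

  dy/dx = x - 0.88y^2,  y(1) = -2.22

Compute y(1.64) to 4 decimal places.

Euler: y_{n+1} = y_n + h·f(x_n, y_n).
x=1.000000, y=-2.220000: f=-3.336992 → y ← -2.220000 + 0.32·(-3.336992) = -3.287837
x=1.320000, y=-3.287837: f=-8.192690 → y ← -3.287837 + 0.32·(-8.192690) = -5.909498
y(1.64) ≈ -5.9095

-5.9095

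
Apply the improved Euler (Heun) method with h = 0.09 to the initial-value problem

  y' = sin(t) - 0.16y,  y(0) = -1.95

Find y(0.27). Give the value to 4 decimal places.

-1.8318

Heun: k1 = f(t_n, y_n); k2 = f(t_n + h, y_n + h·k1); y_{n+1} = y_n + (h/2)·(k1 + k2).
t=0.000000, y=-1.950000:
  k1 = f(0.000000, -1.950000) = 0.312000
  k2 = f(0.090000, -1.921920) = 0.397386
  y ← -1.950000 + (0.09/2)·(0.312000 + 0.397386) = -1.918078
t=0.090000, y=-1.918078:
  k1 = f(0.090000, -1.918078) = 0.396771
  k2 = f(0.180000, -1.882368) = 0.480208
  y ← -1.918078 + (0.09/2)·(0.396771 + 0.480208) = -1.878614
t=0.180000, y=-1.878614:
  k1 = f(0.180000, -1.878614) = 0.479608
  k2 = f(0.270000, -1.835449) = 0.560403
  y ← -1.878614 + (0.09/2)·(0.479608 + 0.560403) = -1.831813
y(0.27) ≈ -1.8318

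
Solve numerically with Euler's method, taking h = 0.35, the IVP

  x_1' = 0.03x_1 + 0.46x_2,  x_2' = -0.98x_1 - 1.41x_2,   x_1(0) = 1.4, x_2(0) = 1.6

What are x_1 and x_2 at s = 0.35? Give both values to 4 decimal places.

Euler on (x_1,x_2): x_1_{n+1} = x_1_n + h·x_1', x_2_{n+1} = x_2_n + h·x_2'.
0.000000: (1.400000, 1.600000); f=(0.778000, -3.628000) → (1.672300, 0.330200)
(x_1(0.35), x_2(0.35)) ≈ (1.6723, 0.3302)

1.6723, 0.3302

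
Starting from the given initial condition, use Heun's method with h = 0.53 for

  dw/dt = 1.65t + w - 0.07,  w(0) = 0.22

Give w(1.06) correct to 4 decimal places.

1.6937

Heun: k1 = f(t_n, w_n); k2 = f(t_n + h, w_n + h·k1); w_{n+1} = w_n + (h/2)·(k1 + k2).
t=0.000000, w=0.220000:
  k1 = f(0.000000, 0.220000) = 0.150000
  k2 = f(0.530000, 0.299500) = 1.104000
  w ← 0.220000 + (0.53/2)·(0.150000 + 1.104000) = 0.552310
t=0.530000, w=0.552310:
  k1 = f(0.530000, 0.552310) = 1.356810
  k2 = f(1.060000, 1.271419) = 2.950419
  w ← 0.552310 + (0.53/2)·(1.356810 + 2.950419) = 1.693726
w(1.06) ≈ 1.6937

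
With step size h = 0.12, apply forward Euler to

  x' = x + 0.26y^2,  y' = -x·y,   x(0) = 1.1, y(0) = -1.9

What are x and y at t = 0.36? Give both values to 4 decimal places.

1.8414, -1.1191

Euler on (x,y): x_{n+1} = x_n + h·x', y_{n+1} = y_n + h·y'.
0.000000: (1.100000, -1.900000); f=(2.038600, 2.090000) → (1.344632, -1.649200)
0.120000: (1.344632, -1.649200); f=(2.051796, 2.217567) → (1.590847, -1.383092)
0.240000: (1.590847, -1.383092); f=(2.088213, 2.200288) → (1.841433, -1.119057)
(x(0.36), y(0.36)) ≈ (1.8414, -1.1191)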